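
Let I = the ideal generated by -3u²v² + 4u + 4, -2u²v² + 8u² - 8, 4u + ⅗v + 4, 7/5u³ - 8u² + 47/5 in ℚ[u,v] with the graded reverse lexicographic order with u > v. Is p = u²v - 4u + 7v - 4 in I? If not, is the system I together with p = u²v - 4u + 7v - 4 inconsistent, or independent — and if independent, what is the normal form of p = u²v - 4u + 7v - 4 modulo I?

u²v - 4u + 7v - 4 lies in I (it reduces to 0).

First compute the reduced Gröbner basis of I by Buchberger's algorithm.
f_1 = -3u²v² + 4u + 4, LT = u²v².
f_2 = -2u²v² + 8u² - 8, LT = u²v².
f_3 = 4u + ⅗v + 4, LT = u.
f_4 = 7/5u³ - 8u² + 47/5, LT = u³.

S(f_1,f_2): lcm = u²v². S = 4u² - 4/3u - 16/3.
  reduce S modulo (f_1, f_2, f_3, f_4):
  remainder 9/100v² + 7/5v ≠ 0; add h_5 = 9/100v² + 7/5v to the basis.

S(f_1,f_3): lcm = u²v². S = -3/20uv³ - uv² - 4/3u - 4/3.
  reduce S modulo (f_1, f_2, f_3, f_4, h_5):
  remainder -11119/405v ≠ 0; add h_6 = -11119/405v to the basis.

The other S-polynomials (S(f_1,f_4), S(f_2,f_3), S(f_2,f_4), S(f_3,f_4), S(f_1,h_5), S(f_2,h_5), S(f_3,h_5), S(f_4,h_5), S(f_1,h_6), S(f_2,h_6), S(f_3,h_6), S(f_4,h_6), S(h_5,h_6)) all reduce to 0 modulo the current basis, so we have a Gröbner basis.
Inter-reduce: drop elements whose leading term is divisible by another's, tail-reduce, and make monic.
Reduced Gröbner basis: {u + 1, v}.
Label its elements g_1 = u + 1, g_2 = v.

Reduce p = u²v - 4u + 7v - 4 modulo G:
  leading term u²v: subtract (uv)·g_1 from u²v - 4u + 7v - 4 → -uv - 4u + 7v - 4
  leading term uv: subtract (-v)·g_1 from -uv - 4u + 7v - 4 → -4u + 8v - 4
  leading term u: subtract (-4)·g_1 from -4u + 8v - 4 → 8v
  leading term v: subtract (8)·g_2 from 8v → 0
  normal form = 0.
Since the normal form is 0, p ∈ I.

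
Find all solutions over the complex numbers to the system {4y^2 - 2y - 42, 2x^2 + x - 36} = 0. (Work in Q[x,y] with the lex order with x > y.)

Compute a lex Gröbner basis by Buchberger's algorithm.
f_1 = 4y^2 - 2y - 42, LT = y^2.
f_2 = 2x^2 + x - 36, LT = x^2.

The S-polynomials (S(f_1,f_2)) all reduce to 0 modulo the current basis, so we have a Gröbner basis.
Inter-reduce: drop elements whose leading term is divisible by another's, tail-reduce, and make monic.
Reduced Gröbner basis: {x^2 + 1/2x - 18, y^2 - 1/2y - 21/2}.

Since the basis is lex-ordered, y^2 - 1/2y - 21/2 is univariate in y. Its roots are {-3, 7/2}. Back-substituting each root into the other basis elements fixes the other coordinates.
  y = -3: the earlier basis element becomes x^2 + 1/2x - 18 = 0, giving x = -9/2, 4 — points (-9/2, -3), (4, -3).
  y = 7/2: the earlier basis element becomes x^2 + 1/2x - 18 = 0, giving x = -9/2, 4 — points (-9/2, 7/2), (4, 7/2).

{(-9/2, -3), (4, -3), (-9/2, 7/2), (4, 7/2)}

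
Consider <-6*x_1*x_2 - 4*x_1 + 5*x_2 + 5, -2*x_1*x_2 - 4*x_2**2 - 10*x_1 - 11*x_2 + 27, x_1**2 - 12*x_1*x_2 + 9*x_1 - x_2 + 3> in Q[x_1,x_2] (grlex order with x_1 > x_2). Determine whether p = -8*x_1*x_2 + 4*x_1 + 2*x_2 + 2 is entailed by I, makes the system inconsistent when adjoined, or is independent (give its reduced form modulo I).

First compute the reduced Gröbner basis of I by Buchberger's algorithm.
f_1 = -6*x_1*x_2 - 4*x_1 + 5*x_2 + 5, LT = x_1*x_2.
f_2 = -2*x_1*x_2 - 4*x_2**2 - 10*x_1 - 11*x_2 + 27, LT = x_1*x_2.
f_3 = x_1**2 - 12*x_1*x_2 + 9*x_1 - x_2 + 3, LT = x_1**2.

S(f_1,f_2): lcm = x_1*x_2. S = -2*x_2**2 - 13/3*x_1 - 19/3*x_2 + 38/3.
  reduce S modulo (f_1, f_2, f_3):
  remainder -2*x_2**2 - 13/3*x_1 - 19/3*x_2 + 38/3 ≠ 0; add h_4 = -2*x_2**2 - 13/3*x_1 - 19/3*x_2 + 38/3 to the basis.

S(f_1,f_3): lcm = x_1**2*x_2. S = 12*x_1*x_2**2 + 2/3*x_1**2 - 59/6*x_1*x_2 + x_2**2 - 5/6*x_1 - 3*x_2.
  reduce S modulo (f_1, f_2, f_3, h_4):
  remainder -217/9*x_1 - 1273/36*x_2 + 2141/36 ≠ 0; add h_5 = -217/9*x_1 - 1273/36*x_2 + 2141/36 to the basis.

S(f_2,f_3): lcm = x_1**2*x_2. S = 14*x_1*x_2**2 + 5*x_1**2 - 7/2*x_1*x_2 + x_2**2 - 27/2*x_1 - 3*x_2.
  reduce S modulo (f_1, f_2, f_3, h_4, h_5):
  remainder 321199/1736*x_2 - 321199/1736 ≠ 0; add h_6 = 321199/1736*x_2 - 321199/1736 to the basis.

The other S-polynomials (S(f_1,h_4), S(f_2,h_4), S(f_3,h_4), S(f_1,h_5), S(f_2,h_5), S(f_3,h_5), S(h_4,h_5), S(f_1,h_6), S(f_2,h_6), S(f_3,h_6), S(h_4,h_6), S(h_5,h_6)) all reduce to 0 modulo the current basis, so we have a Gröbner basis.
Inter-reduce: drop elements whose leading term is divisible by another's, tail-reduce, and make monic.
Reduced Gröbner basis: {x_1 - 1, x_2 - 1}.
Label its elements g_1 = x_1 - 1, g_2 = x_2 - 1.

Reduce p = -8*x_1*x_2 + 4*x_1 + 2*x_2 + 2 modulo G:
  leading term x_1*x_2: subtract (-8*x_2)·g_1 from -8*x_1*x_2 + 4*x_1 + 2*x_2 + 2 → 4*x_1 - 6*x_2 + 2
  leading term x_1: subtract (4)·g_1 from 4*x_1 - 6*x_2 + 2 → -6*x_2 + 6
  leading term x_2: subtract (-6)·g_2 from -6*x_2 + 6 → 0
  normal form = 0.
Since the normal form is 0, p ∈ I.

-8*x_1*x_2 + 4*x_1 + 2*x_2 + 2 lies in I (it reduces to 0).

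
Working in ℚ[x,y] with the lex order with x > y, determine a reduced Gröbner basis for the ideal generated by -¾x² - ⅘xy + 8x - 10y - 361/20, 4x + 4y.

G = {x + y, y² - 360y - 361}

f_1 = -¾x² - ⅘xy + 8x - 10y - 361/20, LT = x².
f_2 = 4x + 4y, LT = x.

S(f_1,f_2): lcm = x². S = 1/15xy - 32/3x + 40/3y + 361/15.
  leading term xy: subtract (1/60y)·f_2 from 1/15xy - 32/3x + 40/3y + 361/15 → -32/3x - 1/15y² + 40/3y + 361/15
  leading term x: subtract (-8/3)·f_2 from -32/3x - 1/15y² + 40/3y + 361/15 → -1/15y² + 24y + 361/15
  leading term y²: no divisor's leading term divides it; move -1/15y² to the remainder.
  leading term y: no divisor's leading term divides it; move 24y to the remainder.
  leading term 1: no divisor's leading term divides it; move 361/15 to the remainder.
  remainder -1/15y² + 24y + 361/15 ≠ 0; add g_3 = -1/15y² + 24y + 361/15 to the basis.

S(f_1,g_3): leading monomials are coprime, so the S-polynomial reduces to 0 (Buchberger's first criterion).
S(f_2,g_3): leading monomials are coprime, so the S-polynomial reduces to 0 (Buchberger's first criterion).
Every S-polynomial of the final basis reduces to 0, so we have a Gröbner basis.
Inter-reduce: drop elements whose leading term is divisible by another's, tail-reduce, and make monic.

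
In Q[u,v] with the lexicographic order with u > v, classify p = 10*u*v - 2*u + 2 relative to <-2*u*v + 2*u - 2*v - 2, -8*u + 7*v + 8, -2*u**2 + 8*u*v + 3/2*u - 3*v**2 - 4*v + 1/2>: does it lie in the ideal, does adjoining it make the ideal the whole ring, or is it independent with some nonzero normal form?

10*u*v - 2*u + 2 lies in I (it reduces to 0).

First compute the reduced Gröbner basis of I by Buchberger's algorithm.
f_1 = -2*u*v + 2*u - 2*v - 2, LT = u*v.
f_2 = -8*u + 7*v + 8, LT = u.
f_3 = -2*u**2 + 8*u*v + 3/2*u - 3*v**2 - 4*v + 1/2, LT = u**2.

S(f_1,f_2): lcm = u*v. S = -u + 7/8*v**2 + 2*v + 1.
  leading term u: subtract (1/8)·f_2 from -u + 7/8*v**2 + 2*v + 1 → 7/8*v**2 + 9/8*v
  leading term v**2: no divisor's leading term divides it; move 7/8*v**2 to the remainder.
  leading term v: no divisor's leading term divides it; move 9/8*v to the remainder.
  remainder 7/8*v**2 + 9/8*v ≠ 0; add h_4 = 7/8*v**2 + 9/8*v to the basis.

S(f_1,f_3): lcm = u**2*v. S = -u**2 + 4*u*v**2 + 7/4*u*v + u - 3/2*v**3 - 2*v**2 + 1/4*v.
  leading term u**2: subtract (1/8*u)·f_2 from -u**2 + 4*u*v**2 + 7/4*u*v + u - 3/2*v**3 - 2*v**2 + 1/4*v → 4*u*v**2 + 7/8*u*v - 3/2*v**3 - 2*v**2 + 1/4*v
  leading term u*v**2: subtract (-2*v)·f_1 from 4*u*v**2 + 7/8*u*v - 3/2*v**3 - 2*v**2 + 1/4*v → 39/8*u*v - 3/2*v**3 - 6*v**2 - 15/4*v
  leading term u*v: subtract (-39/16)·f_1 from 39/8*u*v - 3/2*v**3 - 6*v**2 - 15/4*v → 39/8*u - 3/2*v**3 - 6*v**2 - 69/8*v - 39/8
  leading term u: subtract (-39/64)·f_2 from 39/8*u - 3/2*v**3 - 6*v**2 - 69/8*v - 39/8 → -3/2*v**3 - 6*v**2 - 279/64*v
  leading term v**3: subtract (-12/7*v)·h_4 from -3/2*v**3 - 6*v**2 - 279/64*v → -57/14*v**2 - 279/64*v
  leading term v**2: subtract (-228/49)·h_4 from -57/14*v**2 - 279/64*v → 2745/3136*v
  leading term v: no divisor's leading term divides it; move 2745/3136*v to the remainder.
  remainder 2745/3136*v ≠ 0; add h_5 = 2745/3136*v to the basis.

S(f_2,f_3): lcm = u**2. S = 25/8*u*v - 1/4*u - 3/2*v**2 - 2*v + 1/4.
  leading term u*v: subtract (-25/16)·f_1 from 25/8*u*v - 1/4*u - 3/2*v**2 - 2*v + 1/4 → 23/8*u - 3/2*v**2 - 41/8*v - 23/8
  leading term u: subtract (-23/64)·f_2 from 23/8*u - 3/2*v**2 - 41/8*v - 23/8 → -3/2*v**2 - 167/64*v
  leading term v**2: subtract (-12/7)·h_4 from -3/2*v**2 - 167/64*v → -305/448*v
  leading term v: subtract (-7/9)·h_5 from -305/448*v → 0
  remainder 0.

S(f_1,h_4): lcm = u*v**2. S = -16/7*u*v + v**2 + v.
  leading term u*v: subtract (8/7)·f_1 from -16/7*u*v + v**2 + v → -16/7*u + v**2 + 23/7*v + 16/7
  leading term u: subtract (2/7)·f_2 from -16/7*u + v**2 + 23/7*v + 16/7 → v**2 + 9/7*v
  leading term v**2: subtract (8/7)·h_4 from v**2 + 9/7*v → 0
  remainder 0.

S(f_2,h_4): leading monomials are coprime, so the S-polynomial reduces to 0 (Buchberger's first criterion).
S(f_3,h_4): leading monomials are coprime, so the S-polynomial reduces to 0 (Buchberger's first criterion).
S(f_1,h_5): lcm = u*v. S = -u + v + 1.
  leading term u: subtract (1/8)·f_2 from -u + v + 1 → 1/8*v
  leading term v: subtract (392/2745)·h_5 from 1/8*v → 0
  remainder 0.

S(f_2,h_5): leading monomials are coprime, so the S-polynomial reduces to 0 (Buchberger's first criterion).
S(f_3,h_5): leading monomials are coprime, so the S-polynomial reduces to 0 (Buchberger's first criterion).
S(h_4,h_5): lcm = v**2. S = 9/7*v.
  leading term v: subtract (448/305)·h_5 from 9/7*v → 0
  remainder 0.

Every S-polynomial of the final basis reduces to 0, so we have a Gröbner basis.
Inter-reduce: drop elements whose leading term is divisible by another's, tail-reduce, and make monic.
Reduced Gröbner basis: {u - 1, v}.
Label its elements g_1 = u - 1, g_2 = v.

Reduce p = 10*u*v - 2*u + 2 modulo G:
  leading term u*v: subtract (10*v)·g_1 from 10*u*v - 2*u + 2 → -2*u + 10*v + 2
  leading term u: subtract (-2)·g_1 from -2*u + 10*v + 2 → 10*v
  leading term v: subtract (10)·g_2 from 10*v → 0
  normal form = 0.
Since the normal form is 0, p ∈ I.

Ideal membership is decidable via reduction modulo a Gröbner basis.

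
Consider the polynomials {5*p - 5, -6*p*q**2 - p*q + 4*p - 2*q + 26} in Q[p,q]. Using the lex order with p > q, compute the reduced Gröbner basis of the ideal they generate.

G = {p - 1, q**2 + 1/2*q - 5}

f_1 = 5*p - 5, LT = p.
f_2 = -6*p*q**2 - p*q + 4*p - 2*q + 26, LT = p*q**2.

S(f_1,f_2): lcm = p*q**2. S = -1/6*p*q + 2/3*p - q**2 - 1/3*q + 13/3.
  reduce S modulo (f_1, f_2):
  remainder -q**2 - 1/2*q + 5 ≠ 0; add g_3 = -q**2 - 1/2*q + 5 to the basis.

The other S-polynomials (S(f_1,g_3), S(f_2,g_3)) all reduce to 0 modulo the current basis, so we have a Gröbner basis.
Inter-reduce: drop elements whose leading term is divisible by another's, tail-reduce, and make monic.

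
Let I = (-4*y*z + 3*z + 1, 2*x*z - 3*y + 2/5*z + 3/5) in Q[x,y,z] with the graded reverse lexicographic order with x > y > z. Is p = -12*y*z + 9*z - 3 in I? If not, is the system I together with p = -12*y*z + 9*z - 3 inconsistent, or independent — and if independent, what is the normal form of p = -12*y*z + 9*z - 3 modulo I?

Adjoining -12*y*z + 9*z - 3 makes the ideal the whole ring: the system is inconsistent.

First compute the reduced Gröbner basis of I by Buchberger's algorithm.
f_1 = -4*y*z + 3*z + 1, LT = y*z.
f_2 = 2*x*z - 3*y + 2/5*z + 3/5, LT = x*z.

S(f_1,f_2): lcm = x*y*z. S = 3/2*y**2 - 3/4*x*z - 1/5*y*z - 1/4*x - 3/10*y.
  leading term y**2: no divisor's leading term divides it; move 3/2*y**2 to the remainder.
  leading term x*z: subtract (-3/8)·f_2 from -3/4*x*z - 1/5*y*z - 1/4*x - 3/10*y → -1/5*y*z - 1/4*x - 57/40*y + 3/20*z + 9/40
  leading term y*z: subtract (1/20)·f_1 from -1/5*y*z - 1/4*x - 57/40*y + 3/20*z + 9/40 → -1/4*x - 57/40*y + 7/40
  leading term x: no divisor's leading term divides it; move -1/4*x to the remainder.
  leading term y: no divisor's leading term divides it; move -57/40*y to the remainder.
  leading term 1: no divisor's leading term divides it; move 7/40 to the remainder.
  remainder 3/2*y**2 - 1/4*x - 57/40*y + 7/40 ≠ 0; add h_3 = 3/2*y**2 - 1/4*x - 57/40*y + 7/40 to the basis.

The other S-polynomials (S(f_1,h_3), S(f_2,h_3)) all reduce to 0 modulo the current basis, so we have a Gröbner basis.
Inter-reduce: drop elements whose leading term is divisible by another's, tail-reduce, and make monic.
Reduced Gröbner basis: {y**2 - 1/6*x - 19/20*y + 7/60, x*z - 3/2*y + 1/5*z + 3/10, y*z - 3/4*z - 1/4}.
Label its elements g_1 = y**2 - 1/6*x - 19/20*y + 7/60, g_2 = x*z - 3/2*y + 1/5*z + 3/10, g_3 = y*z - 3/4*z - 1/4.

Reduce p = -12*y*z + 9*z - 3 modulo G:
  leading term y*z: subtract (-12)·g_3 from -12*y*z + 9*z - 3 → -6
  leading term 1: no divisor's leading term divides it; move -6 to the remainder.
  normal form = -6.
The normal form is nonzero, so p ∉ I. Since p minus its normal form lies in I, I + (p) = I + (r) where r = -6; decide whether this ideal is the whole ring.
Here r = -6 is a nonzero constant, hence a unit: 1 ∈ I + (p), the Gröbner basis of I + (p) is {1}, and the enlarged system has no common solution — adjoining p is inconsistent.

Ideal membership is decidable via reduction modulo a Gröbner basis.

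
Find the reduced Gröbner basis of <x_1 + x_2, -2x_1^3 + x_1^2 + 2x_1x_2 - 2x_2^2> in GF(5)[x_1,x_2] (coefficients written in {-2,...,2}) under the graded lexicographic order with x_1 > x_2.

f_1 = x_1 + x_2, LT = x_1.
f_2 = -2x_1^3 + x_1^2 + 2x_1x_2 - 2x_2^2, LT = x_1^3.

S(f_1,f_2): lcm = x_1^3. S = x_1^2x_2 - 2x_1^2 + x_1x_2 - x_2^2.
  reduce S modulo (f_1, f_2):
  remainder x_2^3 + x_2^2 ≠ 0; add g_3 = x_2^3 + x_2^2 to the basis.

The other S-polynomials (S(f_1,g_3), S(f_2,g_3)) all reduce to 0 modulo the current basis, so we have a Gröbner basis.
Inter-reduce: drop elements whose leading term is divisible by another's, tail-reduce, and make monic.

G = {x_2^3 + x_2^2, x_1 + x_2}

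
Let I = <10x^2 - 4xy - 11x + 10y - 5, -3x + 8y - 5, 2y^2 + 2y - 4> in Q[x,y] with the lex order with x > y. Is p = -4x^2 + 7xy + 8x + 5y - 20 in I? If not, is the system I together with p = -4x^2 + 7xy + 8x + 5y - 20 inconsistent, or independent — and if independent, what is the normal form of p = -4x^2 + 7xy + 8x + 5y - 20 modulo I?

Adjoining -4x^2 + 7xy + 8x + 5y - 20 makes the ideal the whole ring: the system is inconsistent.

First compute the reduced Gröbner basis of I by Buchberger's algorithm.
f_1 = 10x^2 - 4xy - 11x + 10y - 5, LT = x^2.
f_2 = -3x + 8y - 5, LT = x.
f_3 = 2y^2 + 2y - 4, LT = y^2.

S(f_1,f_2): lcm = x^2. S = 34/15xy - 83/30x + y - 1/2.
  leading term xy: subtract (-34/45y)·f_2 from 34/15xy - 83/30x + y - 1/2 → -83/30x + 272/45y^2 - 25/9y - 1/2
  leading term x: subtract (83/90)·f_2 from -83/30x + 272/45y^2 - 25/9y - 1/2 → 272/45y^2 - 457/45y + 37/9
  leading term y^2: subtract (136/45)·f_3 from 272/45y^2 - 457/45y + 37/9 → -81/5y + 81/5
  leading term y: no divisor's leading term divides it; move -81/5y to the remainder.
  leading term 1: no divisor's leading term divides it; move 81/5 to the remainder.
  remainder -81/5y + 81/5 ≠ 0; add h_4 = -81/5y + 81/5 to the basis.

The other S-polynomials (S(f_1,f_3), S(f_2,f_3), S(f_1,h_4), S(f_2,h_4), S(f_3,h_4)) all reduce to 0 modulo the current basis, so we have a Gröbner basis.
Inter-reduce: drop elements whose leading term is divisible by another's, tail-reduce, and make monic.
Reduced Gröbner basis: {x - 1, y - 1}.
Label its elements g_1 = x - 1, g_2 = y - 1.

Reduce p = -4x^2 + 7xy + 8x + 5y - 20 modulo G:
  leading term x^2: subtract (-4x)·g_1 from -4x^2 + 7xy + 8x + 5y - 20 → 7xy + 4x + 5y - 20
  leading term xy: subtract (7y)·g_1 from 7xy + 4x + 5y - 20 → 4x + 12y - 20
  leading term x: subtract (4)·g_1 from 4x + 12y - 20 → 12y - 16
  leading term y: subtract (12)·g_2 from 12y - 16 → -4
  leading term 1: no divisor's leading term divides it; move -4 to the remainder.
  normal form = -4.
The normal form is nonzero, so p ∉ I. Since p minus its normal form lies in I, I + (p) = I + (r) where r = -4; decide whether this ideal is the whole ring.
Here r = -4 is a nonzero constant, hence a unit: 1 ∈ I + (p), the Gröbner basis of I + (p) is {1}, and the enlarged system has no common solution — adjoining p is inconsistent.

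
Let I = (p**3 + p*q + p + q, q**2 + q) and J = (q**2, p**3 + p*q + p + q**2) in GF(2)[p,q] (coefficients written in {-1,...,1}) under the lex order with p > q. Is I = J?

Two ideals are equal iff their reduced Gröbner bases coincide (the reduced basis is unique for a fixed ordering).
Buchberger on the first generating set:
f_1 = p**3 + p*q + p + q, LT = p**3.
f_2 = q**2 + q, LT = q**2.

The S-polynomials (S(f_1,f_2)) all reduce to 0 modulo the current basis, so we have a Gröbner basis.
Inter-reduce: drop elements whose leading term is divisible by another's, tail-reduce, and make monic.
Reduced Gröbner basis: {p**3 + p*q + p + q, q**2 + q}.

Buchberger on the second generating set:
h_1 = q**2, LT = q**2.
h_2 = p**3 + p*q + p + q**2, LT = p**3.

The S-polynomials (S(h_1,h_2)) all reduce to 0 modulo the current basis, so we have a Gröbner basis.
Inter-reduce: drop elements whose leading term is divisible by another's, tail-reduce, and make monic.
Reduced Gröbner basis: {p**3 + p*q + p, q**2}.

The bases are distinct; the ideals are different.

No, the ideals differ.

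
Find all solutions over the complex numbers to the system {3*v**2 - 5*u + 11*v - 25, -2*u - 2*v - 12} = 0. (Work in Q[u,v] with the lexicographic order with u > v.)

{(-1, -5), (-17/3, -1/3)}

Compute a lex Gröbner basis by Buchberger's algorithm.
f_1 = -5*u + 3*v**2 + 11*v - 25, LT = u.
f_2 = -2*u - 2*v - 12, LT = u.

S(f_1,f_2): lcm = u. S = -3/5*v**2 - 16/5*v - 1.
  leading term v**2: no divisor's leading term divides it; move -3/5*v**2 to the remainder.
  leading term v: no divisor's leading term divides it; move -16/5*v to the remainder.
  leading term 1: no divisor's leading term divides it; move -1 to the remainder.
  remainder -3/5*v**2 - 16/5*v - 1 ≠ 0; add h_3 = -3/5*v**2 - 16/5*v - 1 to the basis.

The other S-polynomials (S(f_1,h_3), S(f_2,h_3)) all reduce to 0 modulo the current basis, so we have a Gröbner basis.
Inter-reduce: drop elements whose leading term is divisible by another's, tail-reduce, and make monic.
Reduced Gröbner basis: {u + v + 6, v**2 + 16/3*v + 5/3}.

The lex basis is triangular: the last element involves only v. Solving v**2 + 16/3*v + 5/3 = 0 gives v ∈ {-5, -1/3}; substituting each value into the earlier elements determines the remaining variables.
  v = -5: the earlier basis element becomes u + 1 = 0, giving u = -1 — point (-1, -5).
  v = -1/3: the earlier basis element becomes u + 17/3 = 0, giving u = -17/3 — point (-17/3, -1/3).
Substituting each solution back into the original system confirms all equations vanish.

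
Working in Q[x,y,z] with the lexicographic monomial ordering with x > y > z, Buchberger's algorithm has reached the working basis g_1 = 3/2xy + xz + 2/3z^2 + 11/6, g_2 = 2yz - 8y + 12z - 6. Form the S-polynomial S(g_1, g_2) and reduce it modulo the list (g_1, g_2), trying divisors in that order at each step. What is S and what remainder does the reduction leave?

S(g_1, g_2) = 4xy + 2/3xz^2 - 6xz + 3x + 4/9z^3 + 11/9z; remainder on division = 2/3xz^2 - 26/3xz + 3x + 4/9z^3 - 16/9z^2 + 11/9z - 44/9.

lcm(LM(g_1), LM(g_2)) = xyz.
S = (lcm/LT(g_1))·g_1 − (lcm/LT(g_2))·g_2 = 4xy + 2/3xz^2 - 6xz + 3x + 4/9z^3 + 11/9z.
Reduce S modulo (g_1, g_2) in that order:
  leading term xy: subtract (8/3)·g_1 from 4xy + 2/3xz^2 - 6xz + 3x + 4/9z^3 + 11/9z → 2/3xz^2 - 26/3xz + 3x + 4/9z^3 - 16/9z^2 + 11/9z - 44/9
  leading term xz^2: no divisor's leading term divides it; move 2/3xz^2 to the remainder.
  leading term xz: no divisor's leading term divides it; move -26/3xz to the remainder.
  leading term x: no divisor's leading term divides it; move 3x to the remainder.
  leading term z^3: no divisor's leading term divides it; move 4/9z^3 to the remainder.
  leading term z^2: no divisor's leading term divides it; move -16/9z^2 to the remainder.
  leading term z: no divisor's leading term divides it; move 11/9z to the remainder.
  leading term 1: no divisor's leading term divides it; move -44/9 to the remainder.
The remainder 2/3xz^2 - 26/3xz + 3x + 4/9z^3 - 16/9z^2 + 11/9z - 44/9 is nonzero, so it would be added as the next basis element.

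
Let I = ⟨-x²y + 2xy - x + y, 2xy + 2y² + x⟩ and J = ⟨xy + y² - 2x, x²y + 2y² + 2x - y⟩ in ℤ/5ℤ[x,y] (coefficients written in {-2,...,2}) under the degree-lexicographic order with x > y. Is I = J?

Since reduced Gröbner bases are canonical representatives of ideals under a given ordering, it suffices to compute and compare them.
Buchberger on the first generating set:
f_1 = -x²y + 2xy - x + y, LT = x²y.
f_2 = 2xy + 2y² + x, LT = xy.

S(f_1,f_2): lcm = x²y. S = -xy² + 2x² - 2xy + x - y.
  leading term xy²: subtract (2y)·f_2 from -xy² + 2x² - 2xy + x - y → y³ + 2x² + xy + x - y
  leading term y³: no divisor's leading term divides it; move y³ to the remainder.
  leading term x²: no divisor's leading term divides it; move 2x² to the remainder.
  leading term xy: subtract (-2)·f_2 from xy + x - y → -y² - 2x - y
  leading term y²: no divisor's leading term divides it; move -y² to the remainder.
  leading term x: no divisor's leading term divides it; move -2x to the remainder.
  leading term y: no divisor's leading term divides it; move -y to the remainder.
  remainder y³ + 2x² - y² - 2x - y ≠ 0; add g_3 = y³ + 2x² - y² - 2x - y to the basis.

S(f_1,g_3): lcm = x²y³. S = -2x⁴ + x²y² - 2xy³ + 2x³ + x²y + xy² - y³.
  leading term x⁴: no divisor's leading term divides it; move -2x⁴ to the remainder.
  leading term x²y²: subtract (-y)·f_1 from x²y² - 2xy³ + 2x³ + x²y + xy² - y³ → -2xy³ + 2x³ + x²y - 2xy² - y³ - xy + y²
  leading term xy³: subtract (-y²)·f_2 from -2xy³ + 2x³ + x²y - 2xy² - y³ - xy + y² → 2y⁴ + 2x³ + x²y - xy² - y³ - xy + y²
  leading term y⁴: subtract (2y)·g_3 from 2y⁴ + 2x³ + x²y - xy² - y³ - xy + y² → 2x³ + 2x²y - xy² + y³ - 2xy - 2y²
  leading term x³: no divisor's leading term divides it; move 2x³ to the remainder.
  leading term x²y: subtract (-2)·f_1 from 2x²y - xy² + y³ - 2xy - 2y² → -xy² + y³ + 2xy - 2y² - 2x + 2y
  leading term xy²: subtract (2y)·f_2 from -xy² + y³ + 2xy - 2y² - 2x + 2y → 2y³ - 2y² - 2x + 2y
  leading term y³: subtract (2)·g_3 from 2y³ - 2y² - 2x + 2y → x² + 2x - y
  leading term x²: no divisor's leading term divides it; move x² to the remainder.
  leading term x: no divisor's leading term divides it; move 2x to the remainder.
  leading term y: no divisor's leading term divides it; move -y to the remainder.
  remainder -2x⁴ + 2x³ + x² + 2x - y ≠ 0; add g_4 = -2x⁴ + 2x³ + x² + 2x - y to the basis.

S(f_2,g_3): lcm = xy³. S = y⁴ - 2x³ - xy² + 2x² + xy.
  leading term y⁴: subtract (y)·g_3 from y⁴ - 2x³ - xy² + 2x² + xy → -2x³ - 2x²y - xy² + y³ + 2x² - 2xy + y²
  leading term x³: no divisor's leading term divides it; move -2x³ to the remainder.
  leading term x²y: subtract (2)·f_1 from -2x²y - xy² + y³ + 2x² - 2xy + y² → -xy² + y³ + 2x² - xy + y² + 2x - 2y
  leading term xy²: subtract (2y)·f_2 from -xy² + y³ + 2x² - xy + y² + 2x - 2y → 2y³ + 2x² + 2xy + y² + 2x - 2y
  leading term y³: subtract (2)·g_3 from 2y³ + 2x² + 2xy + y² + 2x - 2y → -2x² + 2xy - 2y² + x
  leading term x²: no divisor's leading term divides it; move -2x² to the remainder.
  leading term xy: subtract (1)·f_2 from 2xy - 2y² + x → y²
  leading term y²: no divisor's leading term divides it; move y² to the remainder.
  remainder -2x³ - 2x² + y² ≠ 0; add g_5 = -2x³ - 2x² + y² to the basis.

The other S-polynomials (S(f_1,g_4), S(f_2,g_4), S(g_3,g_4), S(f_1,g_5), S(f_2,g_5), S(g_3,g_5), S(g_4,g_5)) all reduce to 0 modulo the current basis, so we have a Gröbner basis.
Inter-reduce: drop elements whose leading term is divisible by another's, tail-reduce, and make monic.
Reduced Gröbner basis: {x³ + x² + 2y², y³ + 2x² - y² - 2x - y, xy + y² - 2x}.

Buchberger on the second generating set:
h_1 = xy + y² - 2x, LT = xy.
h_2 = x²y + 2y² + 2x - y, LT = x²y.

S(h_1,h_2): lcm = x²y. S = xy² - 2x² - 2y² - 2x + y.
  leading term xy²: subtract (y)·h_1 from xy² - 2x² - 2y² - 2x + y → -y³ - 2x² + 2xy - 2y² - 2x + y
  leading term y³: no divisor's leading term divides it; move -y³ to the remainder.
  leading term x²: no divisor's leading term divides it; move -2x² to the remainder.
  leading term xy: subtract (2)·h_1 from 2xy - 2y² - 2x + y → y² + 2x + y
  leading term y²: no divisor's leading term divides it; move y² to the remainder.
  leading term x: no divisor's leading term divides it; move 2x to the remainder.
  leading term y: no divisor's leading term divides it; move y to the remainder.
  remainder -y³ - 2x² + y² + 2x + y ≠ 0; add k_3 = -y³ - 2x² + y² + 2x + y to the basis.

S(h_1,k_3): lcm = xy³. S = y⁴ - 2x³ - xy² + 2x² + xy.
  leading term y⁴: subtract (-y)·k_3 from y⁴ - 2x³ - xy² + 2x² + xy → -2x³ - 2x²y - xy² + y³ + 2x² - 2xy + y²
  leading term x³: no divisor's leading term divides it; move -2x³ to the remainder.
  leading term x²y: subtract (-2x)·h_1 from -2x²y - xy² + y³ + 2x² - 2xy + y² → xy² + y³ - 2x² - 2xy + y²
  leading term xy²: subtract (y)·h_1 from xy² + y³ - 2x² - 2xy + y² → -2x² + y²
  leading term x²: no divisor's leading term divides it; move -2x² to the remainder.
  leading term y²: no divisor's leading term divides it; move y² to the remainder.
  remainder -2x³ - 2x² + y² ≠ 0; add k_4 = -2x³ - 2x² + y² to the basis.

The other S-polynomials (S(h_2,k_3), S(h_1,k_4), S(h_2,k_4), S(k_3,k_4)) all reduce to 0 modulo the current basis, so we have a Gröbner basis.
Inter-reduce: drop elements whose leading term is divisible by another's, tail-reduce, and make monic.
Reduced Gröbner basis: {x³ + x² + 2y², y³ + 2x² - y² - 2x - y, xy + y² - 2x}.

Same reduced basis, so the two generating sets span the same ideal.

Yes, the ideals are equal.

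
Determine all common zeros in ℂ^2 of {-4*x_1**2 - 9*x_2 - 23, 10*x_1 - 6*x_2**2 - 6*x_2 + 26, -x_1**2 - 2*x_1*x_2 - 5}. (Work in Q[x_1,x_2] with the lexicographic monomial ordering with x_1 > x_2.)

Compute a lex Gröbner basis by Buchberger's algorithm.
f_1 = -4*x_1**2 - 9*x_2 - 23, LT = x_1**2.
f_2 = 10*x_1 - 6*x_2**2 - 6*x_2 + 26, LT = x_1.
f_3 = -x_1**2 - 2*x_1*x_2 - 5, LT = x_1**2.

S(f_1,f_2): lcm = x_1**2. S = 3/5*x_1*x_2**2 + 3/5*x_1*x_2 - 13/5*x_1 + 9/4*x_2 + 23/4.
  leading term x_1*x_2**2: subtract (3/50*x_2**2)·f_2 from 3/5*x_1*x_2**2 + 3/5*x_1*x_2 - 13/5*x_1 + 9/4*x_2 + 23/4 → 3/5*x_1*x_2 - 13/5*x_1 + 9/25*x_2**4 + 9/25*x_2**3 - 39/25*x_2**2 + 9/4*x_2 + 23/4
  leading term x_1*x_2: subtract (3/50*x_2)·f_2 from 3/5*x_1*x_2 - 13/5*x_1 + 9/25*x_2**4 + 9/25*x_2**3 - 39/25*x_2**2 + 9/4*x_2 + 23/4 → -13/5*x_1 + 9/25*x_2**4 + 18/25*x_2**3 - 6/5*x_2**2 + 69/100*x_2 + 23/4
  leading term x_1: subtract (-13/50)·f_2 from -13/5*x_1 + 9/25*x_2**4 + 18/25*x_2**3 - 6/5*x_2**2 + 69/100*x_2 + 23/4 → 9/25*x_2**4 + 18/25*x_2**3 - 69/25*x_2**2 - 87/100*x_2 + 1251/100
  leading term x_2**4: no divisor's leading term divides it; move 9/25*x_2**4 to the remainder.
  leading term x_2**3: no divisor's leading term divides it; move 18/25*x_2**3 to the remainder.
  leading term x_2**2: no divisor's leading term divides it; move -69/25*x_2**2 to the remainder.
  leading term x_2: no divisor's leading term divides it; move -87/100*x_2 to the remainder.
  leading term 1: no divisor's leading term divides it; move 1251/100 to the remainder.
  remainder 9/25*x_2**4 + 18/25*x_2**3 - 69/25*x_2**2 - 87/100*x_2 + 1251/100 ≠ 0; add h_4 = 9/25*x_2**4 + 18/25*x_2**3 - 69/25*x_2**2 - 87/100*x_2 + 1251/100 to the basis.

S(f_1,f_3): lcm = x_1**2. S = -2*x_1*x_2 + 9/4*x_2 + 3/4.
  leading term x_1*x_2: subtract (-1/5*x_2)·f_2 from -2*x_1*x_2 + 9/4*x_2 + 3/4 → -6/5*x_2**3 - 6/5*x_2**2 + 149/20*x_2 + 3/4
  leading term x_2**3: no divisor's leading term divides it; move -6/5*x_2**3 to the remainder.
  leading term x_2**2: no divisor's leading term divides it; move -6/5*x_2**2 to the remainder.
  leading term x_2: no divisor's leading term divides it; move 149/20*x_2 to the remainder.
  leading term 1: no divisor's leading term divides it; move 3/4 to the remainder.
  remainder -6/5*x_2**3 - 6/5*x_2**2 + 149/20*x_2 + 3/4 ≠ 0; add h_5 = -6/5*x_2**3 - 6/5*x_2**2 + 149/20*x_2 + 3/4 to the basis.

S(h_4,h_5): lcm = x_2**4. S = x_2**3 - 35/24*x_2**2 - 43/24*x_2 + 139/4.
  leading term x_2**3: subtract (-5/6)·h_5 from x_2**3 - 35/24*x_2**2 - 43/24*x_2 + 139/4 → -59/24*x_2**2 + 53/12*x_2 + 283/8
  leading term x_2**2: no divisor's leading term divides it; move -59/24*x_2**2 to the remainder.
  leading term x_2: no divisor's leading term divides it; move 53/12*x_2 to the remainder.
  leading term 1: no divisor's leading term divides it; move 283/8 to the remainder.
  remainder -59/24*x_2**2 + 53/12*x_2 + 283/8 ≠ 0; add h_6 = -59/24*x_2**2 + 53/12*x_2 + 283/8 to the basis.

S(h_4,h_6): lcm = x_2**4. S = 224/59*x_2**3 + 1190/177*x_2**2 - 29/12*x_2 + 139/4.
  leading term x_2**3: subtract (-560/177)·h_5 from 224/59*x_2**3 + 1190/177*x_2**2 - 29/12*x_2 + 139/4 → 518/177*x_2**2 + 14977/708*x_2 + 8761/236
  leading term x_2**2: subtract (-4144/3481)·h_6 from 518/177*x_2**2 + 14977/708*x_2 + 8761/236 → 1103275/41772*x_2 + 1103275/13924
  leading term x_2: no divisor's leading term divides it; move 1103275/41772*x_2 to the remainder.
  leading term 1: no divisor's leading term divides it; move 1103275/13924 to the remainder.
  remainder 1103275/41772*x_2 + 1103275/13924 ≠ 0; add h_7 = 1103275/41772*x_2 + 1103275/13924 to the basis.

The other S-polynomials (S(f_2,f_3), S(f_1,h_4), S(f_2,h_4), S(f_3,h_4), S(f_1,h_5), S(f_2,h_5), S(f_3,h_5), S(f_1,h_6), S(f_2,h_6), S(f_3,h_6), S(h_5,h_6), S(f_1,h_7), S(f_2,h_7), S(f_3,h_7), S(h_4,h_7), S(h_5,h_7), S(h_6,h_7)) all reduce to 0 modulo the current basis, so we have a Gröbner basis.
Inter-reduce: drop elements whose leading term is divisible by another's, tail-reduce, and make monic.
Reduced Gröbner basis: {x_1 - 1, x_2 + 3}.

Elimination: the polynomial x_2 + 3 lies in the elimination ideal for x_2, so x_2 ∈ {-3}. For each such x_2, the remaining basis elements (now univariate) give the rest of the solution.
  x_2 = -3: the earlier basis element becomes x_1 - 1 = 0, giving x_1 = 1 — point (1, -3).
Check: every point annihilates each of the original generators.

{(1, -3)}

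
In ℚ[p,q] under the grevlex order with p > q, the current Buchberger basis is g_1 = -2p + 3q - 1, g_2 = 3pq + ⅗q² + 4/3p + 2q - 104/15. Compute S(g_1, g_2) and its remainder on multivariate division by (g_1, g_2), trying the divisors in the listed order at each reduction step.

S(g_1, g_2) = -17/10q² - 4/9p - ⅙q + 104/45; remainder on division = -17/10q² - ⅚q + 38/15.

lcm(LM(g_1), LM(g_2)) = pq.
S = (lcm/LT(g_1))·g_1 − (lcm/LT(g_2))·g_2 = -17/10q² - 4/9p - ⅙q + 104/45.
Reduce S modulo (g_1, g_2) in that order:
  leading term q²: no divisor's leading term divides it; move -17/10q² to the remainder.
  leading term p: subtract (2/9)·g_1 from -4/9p - ⅙q + 104/45 → -⅚q + 38/15
  leading term q: no divisor's leading term divides it; move -⅚q to the remainder.
  leading term 1: no divisor's leading term divides it; move 38/15 to the remainder.
The remainder -17/10q² - ⅚q + 38/15 is nonzero, so it would be added as the next basis element.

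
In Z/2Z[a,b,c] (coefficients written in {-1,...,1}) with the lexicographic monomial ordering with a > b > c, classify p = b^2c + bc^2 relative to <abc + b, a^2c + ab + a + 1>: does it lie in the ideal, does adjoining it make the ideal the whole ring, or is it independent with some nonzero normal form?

First compute the reduced Gröbner basis of I by Buchberger's algorithm.
f_1 = abc + b, LT = abc.
f_2 = a^2c + ab + a + 1, LT = a^2c.

S(f_1,f_2): lcm = a^2bc. S = ab^2 + b.
  reduce S modulo (f_1, f_2):
  remainder ab^2 + b ≠ 0; add h_3 = ab^2 + b to the basis.

S(f_1,h_3): lcm = ab^2c. S = b^2 + bc.
  reduce S modulo (f_1, f_2, h_3):
  remainder b^2 + bc ≠ 0; add h_4 = b^2 + bc to the basis.

The other S-polynomials (S(f_2,h_3), S(f_1,h_4), S(f_2,h_4), S(h_3,h_4)) all reduce to 0 modulo the current basis, so we have a Gröbner basis.
Inter-reduce: drop elements whose leading term is divisible by another's, tail-reduce, and make monic.
Reduced Gröbner basis: {a^2c + ab + a + 1, abc + b, b^2 + bc}.
Label its elements g_1 = a^2c + ab + a + 1, g_2 = abc + b, g_3 = b^2 + bc.

Reduce p = b^2c + bc^2 modulo G:
  leading term b^2c: subtract (c)·g_3 from b^2c + bc^2 → 0
  normal form = 0.
Since the normal form is 0, p ∈ I.

The remainder on division by a Gröbner basis is unique — it is the normal form.

b^2c + bc^2 lies in I (it reduces to 0).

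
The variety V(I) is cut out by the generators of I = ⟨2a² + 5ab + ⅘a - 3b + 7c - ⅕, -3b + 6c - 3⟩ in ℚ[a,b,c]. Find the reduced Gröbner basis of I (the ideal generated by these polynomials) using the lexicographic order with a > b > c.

G = {a² + 5ac - 21/10a + ½c + 7/5, b - 2c + 1}

f_1 = 2a² + 5ab + ⅘a - 3b + 7c - ⅕, LT = a².
f_2 = -3b + 6c - 3, LT = b.

The S-polynomials (S(f_1,f_2)) all reduce to 0 modulo the current basis, so we have a Gröbner basis.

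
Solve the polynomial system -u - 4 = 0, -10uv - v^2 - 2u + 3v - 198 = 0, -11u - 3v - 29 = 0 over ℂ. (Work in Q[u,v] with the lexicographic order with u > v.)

{(-4, 5)}

Compute a lex Gröbner basis by Buchberger's algorithm.
f_1 = -u - 4, LT = u.
f_2 = -10uv - 2u - v^2 + 3v - 198, LT = uv.
f_3 = -11u - 3v - 29, LT = u.

S(f_1,f_2): lcm = uv. S = -1/5u - 1/10v^2 + 43/10v - 99/5.
  leading term u: subtract (1/5)·f_1 from -1/5u - 1/10v^2 + 43/10v - 99/5 → -1/10v^2 + 43/10v - 19
  leading term v^2: no divisor's leading term divides it; move -1/10v^2 to the remainder.
  leading term v: no divisor's leading term divides it; move 43/10v to the remainder.
  leading term 1: no divisor's leading term divides it; move -19 to the remainder.
  remainder -1/10v^2 + 43/10v - 19 ≠ 0; add h_4 = -1/10v^2 + 43/10v - 19 to the basis.

S(f_1,f_3): lcm = u. S = -3/11v + 15/11.
  leading term v: no divisor's leading term divides it; move -3/11v to the remainder.
  leading term 1: no divisor's leading term divides it; move 15/11 to the remainder.
  remainder -3/11v + 15/11 ≠ 0; add h_5 = -3/11v + 15/11 to the basis.

The other S-polynomials (S(f_2,f_3), S(f_1,h_4), S(f_2,h_4), S(f_3,h_4), S(f_1,h_5), S(f_2,h_5), S(f_3,h_5), S(h_4,h_5)) all reduce to 0 modulo the current basis, so we have a Gröbner basis.
Inter-reduce: drop elements whose leading term is divisible by another's, tail-reduce, and make monic.
Reduced Gröbner basis: {u + 4, v - 5}.

Elimination: the polynomial v - 5 lies in the elimination ideal for v, so v ∈ {5}. For each such v, the remaining basis elements (now univariate) give the rest of the solution.
  v = 5: the earlier basis element becomes u + 4 = 0, giving u = -4 — point (-4, 5).
Check: every point annihilates each of the original generators.
Zero-dimensionality of the ideal guarantees finitely many solutions over ℂ.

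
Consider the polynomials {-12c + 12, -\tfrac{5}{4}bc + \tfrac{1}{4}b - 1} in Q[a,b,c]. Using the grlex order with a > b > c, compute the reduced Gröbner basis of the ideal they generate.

G = {b + 1, c - 1}

f_1 = -12c + 12, LT = c.
f_2 = -\tfrac{5}{4}bc + \tfrac{1}{4}b - 1, LT = bc.

S(f_1,f_2): lcm = bc. S = -\tfrac{4}{5}b - \tfrac{4}{5}.
  leading term b: no divisor's leading term divides it; move -\tfrac{4}{5}b to the remainder.
  leading term 1: no divisor's leading term divides it; move -\tfrac{4}{5} to the remainder.
  remainder -\tfrac{4}{5}b - \tfrac{4}{5} ≠ 0; add g_3 = -\tfrac{4}{5}b - \tfrac{4}{5} to the basis.

S(f_1,g_3): leading monomials are coprime, so the S-polynomial reduces to 0 (Buchberger's first criterion).
S(f_2,g_3): lcm = bc. S = -\tfrac{1}{5}b - c + \tfrac{4}{5}.
  leading term b: subtract (\tfrac{1}{4})·g_3 from -\tfrac{1}{5}b - c + \tfrac{4}{5} → -c + 1
  leading term c: subtract (\tfrac{1}{12})·f_1 from -c + 1 → 0
  remainder 0.

Every S-polynomial of the final basis reduces to 0, so we have a Gröbner basis.
Inter-reduce: drop elements whose leading term is divisible by another's, tail-reduce, and make monic.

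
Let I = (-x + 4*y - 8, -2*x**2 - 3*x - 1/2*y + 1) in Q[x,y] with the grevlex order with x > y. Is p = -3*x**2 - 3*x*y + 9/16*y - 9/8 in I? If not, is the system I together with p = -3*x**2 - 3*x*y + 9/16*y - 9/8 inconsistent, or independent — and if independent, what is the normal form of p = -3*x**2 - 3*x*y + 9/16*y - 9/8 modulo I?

First compute the reduced Gröbner basis of I by Buchberger's algorithm.
f_1 = -x + 4*y - 8, LT = x.
f_2 = -2*x**2 - 3*x - 1/2*y + 1, LT = x**2.

S(f_1,f_2): lcm = x**2. S = -4*x*y + 13/2*x - 1/4*y + 1/2.
  reduce S modulo (f_1, f_2):
  remainder -16*y**2 + 231/4*y - 103/2 ≠ 0; add h_3 = -16*y**2 + 231/4*y - 103/2 to the basis.

The other S-polynomials (S(f_1,h_3), S(f_2,h_3)) all reduce to 0 modulo the current basis, so we have a Gröbner basis.
Inter-reduce: drop elements whose leading term is divisible by another's, tail-reduce, and make monic.
Reduced Gröbner basis: {y**2 - 231/64*y + 103/32, x - 4*y + 8}.
Label its elements g_1 = y**2 - 231/64*y + 103/32, g_2 = x - 4*y + 8.

Reduce p = -3*x**2 - 3*x*y + 9/16*y - 9/8 modulo G:
  leading term x**2: subtract (-3*x)·g_2 from -3*x**2 - 3*x*y + 9/16*y - 9/8 → -15*x*y + 24*x + 9/16*y - 9/8
  leading term x*y: subtract (-15*y)·g_2 from -15*x*y + 24*x + 9/16*y - 9/8 → -60*y**2 + 24*x + 1929/16*y - 9/8
  leading term y**2: subtract (-60)·g_1 from -60*y**2 + 24*x + 1929/16*y - 9/8 → 24*x - 96*y + 192
  leading term x: subtract (24)·g_2 from 24*x - 96*y + 192 → 0
  normal form = 0.
Since the normal form is 0, p ∈ I.

-3*x**2 - 3*x*y + 9/16*y - 9/8 lies in I (it reduces to 0).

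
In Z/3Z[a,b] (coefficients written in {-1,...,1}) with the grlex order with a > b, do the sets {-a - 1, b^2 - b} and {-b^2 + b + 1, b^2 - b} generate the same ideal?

No, the ideals differ.

Equality of ideals is decidable: compute both reduced Gröbner bases (unique for the ordering) and check whether they agree.
Buchberger on the first generating set:
f_1 = -a - 1, LT = a.
f_2 = b^2 - b, LT = b^2.

The S-polynomials (S(f_1,f_2)) all reduce to 0 modulo the current basis, so we have a Gröbner basis.
Inter-reduce: drop elements whose leading term is divisible by another's, tail-reduce, and make monic.
Reduced Gröbner basis: {b^2 - b, a + 1}.

Buchberger on the second generating set:
h_1 = -b^2 + b + 1, LT = b^2.
h_2 = b^2 - b, LT = b^2.

S(h_1,h_2): lcm = b^2. S = -1.
  leading term 1: no divisor's leading term divides it; move -1 to the remainder.
  remainder -1 ≠ 0; add k_3 = -1 to the basis.

The other S-polynomials (S(h_1,k_3), S(h_2,k_3)) all reduce to 0 modulo the current basis, so we have a Gröbner basis.
Inter-reduce: drop elements whose leading term is divisible by another's, tail-reduce, and make monic.
Reduced Gröbner basis: {1}.

These differ, so the ideals are not equal.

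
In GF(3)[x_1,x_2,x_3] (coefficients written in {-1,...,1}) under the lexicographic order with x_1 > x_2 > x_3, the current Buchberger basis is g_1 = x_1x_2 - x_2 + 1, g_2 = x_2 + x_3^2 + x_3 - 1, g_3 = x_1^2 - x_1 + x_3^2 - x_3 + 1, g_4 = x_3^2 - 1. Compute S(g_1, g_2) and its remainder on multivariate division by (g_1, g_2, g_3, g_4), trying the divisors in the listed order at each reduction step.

S(g_1, g_2) = -x_1x_3^2 - x_1x_3 + x_1 - x_2 + 1; remainder on division = -x_1x_3 + x_3 + 1.

lcm(LM(g_1), LM(g_2)) = x_1x_2.
S = (lcm/LT(g_1))·g_1 − (lcm/LT(g_2))·g_2 = -x_1x_3^2 - x_1x_3 + x_1 - x_2 + 1.
Reduce S modulo (g_1, g_2, g_3, g_4) in that order:
  leading term x_1x_3^2: subtract (-x_1)·g_4 from -x_1x_3^2 - x_1x_3 + x_1 - x_2 + 1 → -x_1x_3 - x_2 + 1
  leading term x_1x_3: no divisor's leading term divides it; move -x_1x_3 to the remainder.
  leading term x_2: subtract (-1)·g_2 from -x_2 + 1 → x_3^2 + x_3
  leading term x_3^2: subtract (1)·g_4 from x_3^2 + x_3 → x_3 + 1
  leading term x_3: no divisor's leading term divides it; move x_3 to the remainder.
  leading term 1: no divisor's leading term divides it; move 1 to the remainder.
The remainder -x_1x_3 + x_3 + 1 is nonzero, so it would be added as the next basis element.
This is the inner loop of Buchberger's algorithm — each nonzero remainder becomes a new basis element.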